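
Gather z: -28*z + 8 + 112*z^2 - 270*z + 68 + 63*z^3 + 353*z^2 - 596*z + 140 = 63*z^3 + 465*z^2 - 894*z + 216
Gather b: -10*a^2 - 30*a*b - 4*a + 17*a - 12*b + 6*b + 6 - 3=-10*a^2 + 13*a + b*(-30*a - 6) + 3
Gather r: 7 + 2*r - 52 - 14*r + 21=-12*r - 24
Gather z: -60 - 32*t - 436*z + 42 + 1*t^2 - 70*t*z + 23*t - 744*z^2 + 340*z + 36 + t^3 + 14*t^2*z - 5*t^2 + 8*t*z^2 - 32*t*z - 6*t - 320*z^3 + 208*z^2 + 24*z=t^3 - 4*t^2 - 15*t - 320*z^3 + z^2*(8*t - 536) + z*(14*t^2 - 102*t - 72) + 18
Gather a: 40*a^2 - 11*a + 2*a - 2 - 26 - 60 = 40*a^2 - 9*a - 88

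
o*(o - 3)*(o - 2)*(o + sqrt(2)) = o^4 - 5*o^3 + sqrt(2)*o^3 - 5*sqrt(2)*o^2 + 6*o^2 + 6*sqrt(2)*o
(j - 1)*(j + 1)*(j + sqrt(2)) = j^3 + sqrt(2)*j^2 - j - sqrt(2)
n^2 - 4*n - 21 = (n - 7)*(n + 3)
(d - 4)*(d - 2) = d^2 - 6*d + 8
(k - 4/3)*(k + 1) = k^2 - k/3 - 4/3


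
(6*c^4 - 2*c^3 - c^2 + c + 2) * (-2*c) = -12*c^5 + 4*c^4 + 2*c^3 - 2*c^2 - 4*c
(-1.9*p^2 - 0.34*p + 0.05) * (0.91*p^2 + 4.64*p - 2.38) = -1.729*p^4 - 9.1254*p^3 + 2.9899*p^2 + 1.0412*p - 0.119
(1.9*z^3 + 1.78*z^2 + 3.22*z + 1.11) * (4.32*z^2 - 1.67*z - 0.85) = 8.208*z^5 + 4.5166*z^4 + 9.3228*z^3 - 2.0952*z^2 - 4.5907*z - 0.9435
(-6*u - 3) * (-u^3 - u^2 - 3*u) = 6*u^4 + 9*u^3 + 21*u^2 + 9*u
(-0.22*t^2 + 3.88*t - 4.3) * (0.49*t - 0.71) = -0.1078*t^3 + 2.0574*t^2 - 4.8618*t + 3.053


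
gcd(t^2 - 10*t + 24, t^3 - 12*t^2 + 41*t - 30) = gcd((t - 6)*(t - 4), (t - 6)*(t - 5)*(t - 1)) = t - 6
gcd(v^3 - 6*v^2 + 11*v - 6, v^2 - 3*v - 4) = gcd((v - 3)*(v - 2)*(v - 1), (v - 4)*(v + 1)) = 1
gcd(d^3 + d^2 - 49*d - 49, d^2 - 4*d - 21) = d - 7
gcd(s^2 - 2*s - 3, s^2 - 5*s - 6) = s + 1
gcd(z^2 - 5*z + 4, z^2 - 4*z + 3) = z - 1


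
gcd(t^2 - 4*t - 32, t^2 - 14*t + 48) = t - 8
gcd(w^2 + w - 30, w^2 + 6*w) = w + 6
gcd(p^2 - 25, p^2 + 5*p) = p + 5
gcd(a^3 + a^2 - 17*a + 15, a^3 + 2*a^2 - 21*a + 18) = a^2 - 4*a + 3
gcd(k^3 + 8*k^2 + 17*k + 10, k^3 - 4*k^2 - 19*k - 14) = k^2 + 3*k + 2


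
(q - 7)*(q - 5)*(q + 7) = q^3 - 5*q^2 - 49*q + 245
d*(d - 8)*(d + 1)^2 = d^4 - 6*d^3 - 15*d^2 - 8*d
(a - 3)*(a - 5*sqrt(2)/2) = a^2 - 5*sqrt(2)*a/2 - 3*a + 15*sqrt(2)/2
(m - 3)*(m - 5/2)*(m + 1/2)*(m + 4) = m^4 - m^3 - 61*m^2/4 + 91*m/4 + 15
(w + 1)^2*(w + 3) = w^3 + 5*w^2 + 7*w + 3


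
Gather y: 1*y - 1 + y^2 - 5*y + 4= y^2 - 4*y + 3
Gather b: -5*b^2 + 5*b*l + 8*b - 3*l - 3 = -5*b^2 + b*(5*l + 8) - 3*l - 3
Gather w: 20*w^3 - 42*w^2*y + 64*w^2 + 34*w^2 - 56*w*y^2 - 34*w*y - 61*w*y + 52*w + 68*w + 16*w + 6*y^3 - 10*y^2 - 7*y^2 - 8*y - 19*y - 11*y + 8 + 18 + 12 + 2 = 20*w^3 + w^2*(98 - 42*y) + w*(-56*y^2 - 95*y + 136) + 6*y^3 - 17*y^2 - 38*y + 40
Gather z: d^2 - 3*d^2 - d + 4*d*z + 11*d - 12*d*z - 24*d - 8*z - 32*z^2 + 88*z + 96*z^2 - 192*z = -2*d^2 - 14*d + 64*z^2 + z*(-8*d - 112)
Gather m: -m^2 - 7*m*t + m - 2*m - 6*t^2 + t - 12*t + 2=-m^2 + m*(-7*t - 1) - 6*t^2 - 11*t + 2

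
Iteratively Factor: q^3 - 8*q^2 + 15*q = (q)*(q^2 - 8*q + 15) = q*(q - 3)*(q - 5)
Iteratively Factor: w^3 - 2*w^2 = (w)*(w^2 - 2*w) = w*(w - 2)*(w)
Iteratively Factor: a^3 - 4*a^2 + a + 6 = (a - 2)*(a^2 - 2*a - 3) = (a - 2)*(a + 1)*(a - 3)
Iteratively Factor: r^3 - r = (r - 1)*(r^2 + r) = (r - 1)*(r + 1)*(r)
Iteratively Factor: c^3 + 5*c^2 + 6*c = (c + 3)*(c^2 + 2*c) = c*(c + 3)*(c + 2)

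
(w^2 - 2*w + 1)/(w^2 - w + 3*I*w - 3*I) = (w - 1)/(w + 3*I)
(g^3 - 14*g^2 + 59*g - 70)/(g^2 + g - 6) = (g^2 - 12*g + 35)/(g + 3)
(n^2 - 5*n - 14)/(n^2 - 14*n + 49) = (n + 2)/(n - 7)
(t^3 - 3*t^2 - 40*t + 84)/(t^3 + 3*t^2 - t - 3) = (t^3 - 3*t^2 - 40*t + 84)/(t^3 + 3*t^2 - t - 3)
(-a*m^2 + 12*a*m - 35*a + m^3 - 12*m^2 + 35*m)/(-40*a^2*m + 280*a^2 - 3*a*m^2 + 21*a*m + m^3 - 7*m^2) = (a*m - 5*a - m^2 + 5*m)/(40*a^2 + 3*a*m - m^2)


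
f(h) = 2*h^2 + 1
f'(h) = 4*h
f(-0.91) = 2.66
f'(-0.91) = -3.64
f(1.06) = 3.25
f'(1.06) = 4.24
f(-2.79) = 16.57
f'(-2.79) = -11.16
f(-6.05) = 74.20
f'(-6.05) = -24.20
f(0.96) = 2.84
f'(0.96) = 3.84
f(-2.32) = 11.76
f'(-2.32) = -9.28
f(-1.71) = 6.85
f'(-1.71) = -6.84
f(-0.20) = 1.08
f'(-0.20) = -0.80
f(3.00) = 19.00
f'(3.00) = 12.00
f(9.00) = 163.00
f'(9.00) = 36.00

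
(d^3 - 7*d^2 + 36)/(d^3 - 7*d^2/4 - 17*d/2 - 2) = 4*(d^2 - 9*d + 18)/(4*d^2 - 15*d - 4)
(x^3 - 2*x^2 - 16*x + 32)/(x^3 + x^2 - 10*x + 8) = (x - 4)/(x - 1)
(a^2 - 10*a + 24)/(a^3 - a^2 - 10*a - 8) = (a - 6)/(a^2 + 3*a + 2)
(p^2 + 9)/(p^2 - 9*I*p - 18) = (p + 3*I)/(p - 6*I)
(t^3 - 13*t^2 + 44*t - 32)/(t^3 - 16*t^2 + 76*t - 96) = (t^2 - 5*t + 4)/(t^2 - 8*t + 12)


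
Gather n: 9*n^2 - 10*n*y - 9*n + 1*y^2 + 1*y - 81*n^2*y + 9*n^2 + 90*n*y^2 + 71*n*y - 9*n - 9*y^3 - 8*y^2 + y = n^2*(18 - 81*y) + n*(90*y^2 + 61*y - 18) - 9*y^3 - 7*y^2 + 2*y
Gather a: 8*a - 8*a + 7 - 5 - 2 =0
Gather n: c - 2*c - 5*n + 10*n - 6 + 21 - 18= -c + 5*n - 3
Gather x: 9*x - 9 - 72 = 9*x - 81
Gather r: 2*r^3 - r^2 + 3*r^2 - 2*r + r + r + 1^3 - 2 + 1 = 2*r^3 + 2*r^2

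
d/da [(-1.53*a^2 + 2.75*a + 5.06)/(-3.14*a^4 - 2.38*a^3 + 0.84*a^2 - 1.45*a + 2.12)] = (-9.6084*a^5 + 22.2636*a^4 + 76.6436*a^3 + 36.0369*a^2 - 14.988*a + 13.167)/(9.8596*a^8 + 14.9464*a^7 + 0.3892*a^6 + 5.1076*a^5 - 5.706*a^4 - 12.5272*a^3 + 5.6641*a^2 - 6.148*a + 4.4944)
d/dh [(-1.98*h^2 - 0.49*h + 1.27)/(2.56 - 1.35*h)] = (2.673*h^2 - 10.1376*h + 0.4601)/(1.8225*h^2 - 6.912*h + 6.5536)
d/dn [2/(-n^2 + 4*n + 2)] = 4*(n - 2)/(-n^2 + 4*n + 2)^2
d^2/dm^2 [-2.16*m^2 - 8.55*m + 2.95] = -4.32000000000000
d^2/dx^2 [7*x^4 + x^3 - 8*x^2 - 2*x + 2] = 84*x^2 + 6*x - 16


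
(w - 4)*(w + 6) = w^2 + 2*w - 24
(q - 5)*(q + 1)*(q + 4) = q^3 - 21*q - 20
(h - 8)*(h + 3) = h^2 - 5*h - 24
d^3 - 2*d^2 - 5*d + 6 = (d - 3)*(d - 1)*(d + 2)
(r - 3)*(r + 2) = r^2 - r - 6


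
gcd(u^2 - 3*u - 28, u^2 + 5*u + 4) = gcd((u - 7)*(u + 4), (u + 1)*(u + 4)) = u + 4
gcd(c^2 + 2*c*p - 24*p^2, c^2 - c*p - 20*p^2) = 1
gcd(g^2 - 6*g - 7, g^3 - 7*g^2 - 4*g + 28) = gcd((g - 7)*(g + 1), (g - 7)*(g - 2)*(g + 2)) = g - 7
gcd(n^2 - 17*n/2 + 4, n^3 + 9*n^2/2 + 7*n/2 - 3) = n - 1/2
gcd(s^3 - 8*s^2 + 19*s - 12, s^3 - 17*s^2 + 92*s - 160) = s - 4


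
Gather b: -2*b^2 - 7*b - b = -2*b^2 - 8*b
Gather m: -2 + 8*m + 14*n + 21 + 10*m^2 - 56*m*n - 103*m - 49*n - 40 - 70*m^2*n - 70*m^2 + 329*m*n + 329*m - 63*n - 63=m^2*(-70*n - 60) + m*(273*n + 234) - 98*n - 84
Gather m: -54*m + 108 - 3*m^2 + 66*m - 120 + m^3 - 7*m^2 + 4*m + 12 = m^3 - 10*m^2 + 16*m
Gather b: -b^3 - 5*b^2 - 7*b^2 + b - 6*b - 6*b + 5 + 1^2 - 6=-b^3 - 12*b^2 - 11*b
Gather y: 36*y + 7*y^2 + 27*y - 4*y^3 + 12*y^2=-4*y^3 + 19*y^2 + 63*y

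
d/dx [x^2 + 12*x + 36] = 2*x + 12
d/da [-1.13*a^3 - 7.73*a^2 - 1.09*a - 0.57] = -3.39*a^2 - 15.46*a - 1.09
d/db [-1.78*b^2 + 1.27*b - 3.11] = 1.27 - 3.56*b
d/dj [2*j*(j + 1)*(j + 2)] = 6*j^2 + 12*j + 4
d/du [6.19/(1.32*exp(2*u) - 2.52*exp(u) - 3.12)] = (15.5988 - 16.3416*exp(u))*exp(u)/(-1.32*exp(2*u) + 2.52*exp(u) + 3.12)^2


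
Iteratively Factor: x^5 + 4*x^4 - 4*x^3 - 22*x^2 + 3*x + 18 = (x - 1)*(x^4 + 5*x^3 + x^2 - 21*x - 18) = (x - 1)*(x + 3)*(x^3 + 2*x^2 - 5*x - 6) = (x - 2)*(x - 1)*(x + 3)*(x^2 + 4*x + 3) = (x - 2)*(x - 1)*(x + 1)*(x + 3)*(x + 3)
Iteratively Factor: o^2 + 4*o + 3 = (o + 1)*(o + 3)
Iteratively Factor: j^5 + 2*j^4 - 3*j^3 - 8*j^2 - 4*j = (j)*(j^4 + 2*j^3 - 3*j^2 - 8*j - 4) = j*(j - 2)*(j^3 + 4*j^2 + 5*j + 2) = j*(j - 2)*(j + 1)*(j^2 + 3*j + 2) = j*(j - 2)*(j + 1)^2*(j + 2)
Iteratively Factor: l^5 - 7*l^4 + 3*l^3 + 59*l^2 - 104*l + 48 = (l + 3)*(l^4 - 10*l^3 + 33*l^2 - 40*l + 16) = (l - 4)*(l + 3)*(l^3 - 6*l^2 + 9*l - 4) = (l - 4)^2*(l + 3)*(l^2 - 2*l + 1) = (l - 4)^2*(l - 1)*(l + 3)*(l - 1)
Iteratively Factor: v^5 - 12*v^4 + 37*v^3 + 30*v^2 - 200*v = (v)*(v^4 - 12*v^3 + 37*v^2 + 30*v - 200) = v*(v - 5)*(v^3 - 7*v^2 + 2*v + 40) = v*(v - 5)*(v + 2)*(v^2 - 9*v + 20) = v*(v - 5)*(v - 4)*(v + 2)*(v - 5)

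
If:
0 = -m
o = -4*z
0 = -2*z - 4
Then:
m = 0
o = 8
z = -2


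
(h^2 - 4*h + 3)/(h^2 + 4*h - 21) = (h - 1)/(h + 7)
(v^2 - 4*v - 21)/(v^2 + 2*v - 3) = (v - 7)/(v - 1)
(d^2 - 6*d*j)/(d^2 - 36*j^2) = d/(d + 6*j)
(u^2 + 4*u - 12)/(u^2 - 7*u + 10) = (u + 6)/(u - 5)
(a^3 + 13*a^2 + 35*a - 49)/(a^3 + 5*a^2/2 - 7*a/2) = 2*(a^2 + 14*a + 49)/(a*(2*a + 7))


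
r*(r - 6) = r^2 - 6*r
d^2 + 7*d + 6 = (d + 1)*(d + 6)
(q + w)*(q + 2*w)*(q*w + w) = q^3*w + 3*q^2*w^2 + q^2*w + 2*q*w^3 + 3*q*w^2 + 2*w^3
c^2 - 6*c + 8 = (c - 4)*(c - 2)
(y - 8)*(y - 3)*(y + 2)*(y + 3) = y^4 - 6*y^3 - 25*y^2 + 54*y + 144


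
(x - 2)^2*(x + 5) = x^3 + x^2 - 16*x + 20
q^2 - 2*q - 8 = (q - 4)*(q + 2)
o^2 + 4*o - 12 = (o - 2)*(o + 6)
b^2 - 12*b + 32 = (b - 8)*(b - 4)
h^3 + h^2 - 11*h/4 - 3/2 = (h - 3/2)*(h + 1/2)*(h + 2)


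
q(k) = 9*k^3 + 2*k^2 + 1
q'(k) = 27*k^2 + 4*k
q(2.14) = 98.36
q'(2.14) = 132.21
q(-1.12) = -9.14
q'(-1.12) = 29.39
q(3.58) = 439.58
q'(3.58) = 360.36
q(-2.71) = -163.43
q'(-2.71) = 187.45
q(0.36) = 1.68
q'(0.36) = 4.94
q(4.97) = 1155.27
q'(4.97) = 686.80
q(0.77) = 6.29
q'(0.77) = 19.09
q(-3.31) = -303.47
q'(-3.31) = 282.57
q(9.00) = 6724.00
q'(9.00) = 2223.00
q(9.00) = 6724.00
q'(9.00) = 2223.00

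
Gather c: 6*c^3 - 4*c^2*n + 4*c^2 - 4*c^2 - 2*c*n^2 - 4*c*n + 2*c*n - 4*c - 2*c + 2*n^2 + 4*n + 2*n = 6*c^3 - 4*c^2*n + c*(-2*n^2 - 2*n - 6) + 2*n^2 + 6*n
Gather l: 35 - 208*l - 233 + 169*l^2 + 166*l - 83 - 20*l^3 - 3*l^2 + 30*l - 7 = -20*l^3 + 166*l^2 - 12*l - 288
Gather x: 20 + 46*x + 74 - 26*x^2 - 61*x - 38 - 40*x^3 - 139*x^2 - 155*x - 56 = -40*x^3 - 165*x^2 - 170*x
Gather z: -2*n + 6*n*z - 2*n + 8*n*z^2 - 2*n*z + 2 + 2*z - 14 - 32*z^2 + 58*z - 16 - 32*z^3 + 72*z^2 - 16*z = -4*n - 32*z^3 + z^2*(8*n + 40) + z*(4*n + 44) - 28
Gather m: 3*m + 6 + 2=3*m + 8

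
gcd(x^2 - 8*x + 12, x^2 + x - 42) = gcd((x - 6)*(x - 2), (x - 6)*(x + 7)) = x - 6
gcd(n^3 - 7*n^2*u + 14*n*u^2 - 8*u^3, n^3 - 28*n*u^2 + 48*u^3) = n^2 - 6*n*u + 8*u^2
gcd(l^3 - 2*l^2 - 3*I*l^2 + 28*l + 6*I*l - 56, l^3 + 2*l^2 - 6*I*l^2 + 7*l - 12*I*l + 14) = l - 7*I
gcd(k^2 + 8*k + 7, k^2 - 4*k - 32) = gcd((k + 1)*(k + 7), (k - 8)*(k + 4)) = 1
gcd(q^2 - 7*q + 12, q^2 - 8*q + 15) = q - 3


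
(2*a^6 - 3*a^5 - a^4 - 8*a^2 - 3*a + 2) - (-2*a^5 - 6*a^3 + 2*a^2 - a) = 2*a^6 - a^5 - a^4 + 6*a^3 - 10*a^2 - 2*a + 2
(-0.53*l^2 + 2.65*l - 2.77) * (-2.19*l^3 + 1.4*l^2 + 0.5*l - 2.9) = 1.1607*l^5 - 6.5455*l^4 + 9.5113*l^3 - 1.016*l^2 - 9.07*l + 8.033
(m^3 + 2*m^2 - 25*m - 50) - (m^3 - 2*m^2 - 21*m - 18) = 4*m^2 - 4*m - 32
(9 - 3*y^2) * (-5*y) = 15*y^3 - 45*y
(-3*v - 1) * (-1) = 3*v + 1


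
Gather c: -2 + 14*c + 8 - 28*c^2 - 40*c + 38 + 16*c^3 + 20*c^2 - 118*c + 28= 16*c^3 - 8*c^2 - 144*c + 72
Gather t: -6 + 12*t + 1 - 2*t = 10*t - 5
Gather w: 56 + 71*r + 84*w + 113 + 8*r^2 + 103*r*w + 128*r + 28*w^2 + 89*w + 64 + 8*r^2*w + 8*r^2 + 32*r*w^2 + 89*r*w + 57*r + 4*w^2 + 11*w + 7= 16*r^2 + 256*r + w^2*(32*r + 32) + w*(8*r^2 + 192*r + 184) + 240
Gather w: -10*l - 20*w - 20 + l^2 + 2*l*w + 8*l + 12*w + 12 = l^2 - 2*l + w*(2*l - 8) - 8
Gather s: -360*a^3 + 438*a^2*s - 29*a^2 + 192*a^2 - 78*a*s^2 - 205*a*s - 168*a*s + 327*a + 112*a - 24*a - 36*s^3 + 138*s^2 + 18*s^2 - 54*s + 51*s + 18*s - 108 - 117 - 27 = -360*a^3 + 163*a^2 + 415*a - 36*s^3 + s^2*(156 - 78*a) + s*(438*a^2 - 373*a + 15) - 252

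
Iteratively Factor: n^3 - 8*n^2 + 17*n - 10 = (n - 2)*(n^2 - 6*n + 5) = (n - 2)*(n - 1)*(n - 5)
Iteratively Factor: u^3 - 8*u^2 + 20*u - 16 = (u - 2)*(u^2 - 6*u + 8) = (u - 4)*(u - 2)*(u - 2)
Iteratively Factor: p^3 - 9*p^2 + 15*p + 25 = (p + 1)*(p^2 - 10*p + 25) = (p - 5)*(p + 1)*(p - 5)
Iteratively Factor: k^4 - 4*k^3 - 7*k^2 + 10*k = (k - 5)*(k^3 + k^2 - 2*k) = (k - 5)*(k + 2)*(k^2 - k) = (k - 5)*(k - 1)*(k + 2)*(k)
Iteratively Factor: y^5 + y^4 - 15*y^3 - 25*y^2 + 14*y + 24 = (y - 1)*(y^4 + 2*y^3 - 13*y^2 - 38*y - 24) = (y - 4)*(y - 1)*(y^3 + 6*y^2 + 11*y + 6) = (y - 4)*(y - 1)*(y + 3)*(y^2 + 3*y + 2) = (y - 4)*(y - 1)*(y + 2)*(y + 3)*(y + 1)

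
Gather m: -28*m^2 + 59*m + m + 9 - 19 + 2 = -28*m^2 + 60*m - 8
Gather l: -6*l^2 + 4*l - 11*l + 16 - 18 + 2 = -6*l^2 - 7*l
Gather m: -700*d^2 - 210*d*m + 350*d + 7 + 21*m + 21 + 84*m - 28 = -700*d^2 + 350*d + m*(105 - 210*d)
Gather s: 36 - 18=18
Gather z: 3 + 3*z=3*z + 3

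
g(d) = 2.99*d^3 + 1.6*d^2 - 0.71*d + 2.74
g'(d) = 8.97*d^2 + 3.2*d - 0.71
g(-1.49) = -2.54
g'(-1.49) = 14.44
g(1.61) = 18.22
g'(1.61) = 27.69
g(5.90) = 668.33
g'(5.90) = 330.42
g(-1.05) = 1.79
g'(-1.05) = 5.82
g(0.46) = 3.04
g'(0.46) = 2.66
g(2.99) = 94.85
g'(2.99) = 89.05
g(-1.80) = -8.24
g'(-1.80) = 22.59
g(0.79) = 4.65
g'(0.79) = 7.42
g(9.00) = 2305.66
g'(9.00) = 754.66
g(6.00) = 701.92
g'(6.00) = 341.41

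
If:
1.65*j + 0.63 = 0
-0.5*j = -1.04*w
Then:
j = -0.38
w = -0.18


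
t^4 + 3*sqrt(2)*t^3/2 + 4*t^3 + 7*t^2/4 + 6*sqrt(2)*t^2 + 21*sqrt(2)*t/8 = t*(t + 1/2)*(t + 7/2)*(t + 3*sqrt(2)/2)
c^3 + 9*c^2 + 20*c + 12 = (c + 1)*(c + 2)*(c + 6)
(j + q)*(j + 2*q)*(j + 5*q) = j^3 + 8*j^2*q + 17*j*q^2 + 10*q^3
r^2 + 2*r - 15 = (r - 3)*(r + 5)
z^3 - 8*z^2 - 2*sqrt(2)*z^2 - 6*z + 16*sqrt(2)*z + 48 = (z - 8)*(z - 3*sqrt(2))*(z + sqrt(2))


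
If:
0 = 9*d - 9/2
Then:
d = 1/2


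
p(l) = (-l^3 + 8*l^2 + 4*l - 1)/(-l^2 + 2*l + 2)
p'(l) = (2*l - 2)*(-l^3 + 8*l^2 + 4*l - 1)/(-l^2 + 2*l + 2)^2 + (-3*l^2 + 16*l + 4)/(-l^2 + 2*l + 2)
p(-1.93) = -5.06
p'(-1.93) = 1.50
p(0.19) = 0.02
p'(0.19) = 2.94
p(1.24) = 4.88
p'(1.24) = 7.33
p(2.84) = -134.80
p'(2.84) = 1221.00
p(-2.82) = -6.36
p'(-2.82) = 1.41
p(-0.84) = -4.87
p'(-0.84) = -16.50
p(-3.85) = -7.76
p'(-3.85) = 1.31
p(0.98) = 3.22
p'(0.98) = 5.56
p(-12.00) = -17.05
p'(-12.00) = 1.06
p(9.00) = 0.75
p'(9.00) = 1.36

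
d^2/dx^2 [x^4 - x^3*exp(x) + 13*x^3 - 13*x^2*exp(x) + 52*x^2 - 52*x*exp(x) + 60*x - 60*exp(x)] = -x^3*exp(x) - 19*x^2*exp(x) + 12*x^2 - 110*x*exp(x) + 78*x - 190*exp(x) + 104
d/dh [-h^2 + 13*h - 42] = 13 - 2*h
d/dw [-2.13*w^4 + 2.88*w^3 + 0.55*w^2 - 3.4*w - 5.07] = -8.52*w^3 + 8.64*w^2 + 1.1*w - 3.4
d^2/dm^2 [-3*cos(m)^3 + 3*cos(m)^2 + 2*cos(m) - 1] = cos(m)/4 - 6*cos(2*m) + 27*cos(3*m)/4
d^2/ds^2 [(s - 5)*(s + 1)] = 2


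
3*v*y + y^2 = y*(3*v + y)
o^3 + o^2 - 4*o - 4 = (o - 2)*(o + 1)*(o + 2)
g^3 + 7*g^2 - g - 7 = (g - 1)*(g + 1)*(g + 7)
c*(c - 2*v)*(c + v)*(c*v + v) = c^4*v - c^3*v^2 + c^3*v - 2*c^2*v^3 - c^2*v^2 - 2*c*v^3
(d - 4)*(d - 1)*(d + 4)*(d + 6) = d^4 + 5*d^3 - 22*d^2 - 80*d + 96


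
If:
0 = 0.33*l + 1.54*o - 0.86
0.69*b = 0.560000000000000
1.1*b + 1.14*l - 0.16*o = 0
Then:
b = 0.81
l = -0.68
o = 0.71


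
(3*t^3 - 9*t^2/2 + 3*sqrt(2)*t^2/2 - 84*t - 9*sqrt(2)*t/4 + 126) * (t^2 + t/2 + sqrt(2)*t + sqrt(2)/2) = 3*t^5 - 3*t^4 + 9*sqrt(2)*t^4/2 - 333*t^3/4 - 9*sqrt(2)*t^3/2 - 699*sqrt(2)*t^2/8 + 81*t^2 + 243*t/4 + 84*sqrt(2)*t + 63*sqrt(2)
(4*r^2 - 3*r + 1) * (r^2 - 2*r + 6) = 4*r^4 - 11*r^3 + 31*r^2 - 20*r + 6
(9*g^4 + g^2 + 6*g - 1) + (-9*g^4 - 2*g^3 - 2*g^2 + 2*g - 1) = -2*g^3 - g^2 + 8*g - 2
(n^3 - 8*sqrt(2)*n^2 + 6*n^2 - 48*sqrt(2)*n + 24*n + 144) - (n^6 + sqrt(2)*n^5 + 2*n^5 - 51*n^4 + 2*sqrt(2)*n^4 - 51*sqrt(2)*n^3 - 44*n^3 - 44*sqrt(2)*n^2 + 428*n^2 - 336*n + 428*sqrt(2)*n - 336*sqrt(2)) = -n^6 - 2*n^5 - sqrt(2)*n^5 - 2*sqrt(2)*n^4 + 51*n^4 + 45*n^3 + 51*sqrt(2)*n^3 - 422*n^2 + 36*sqrt(2)*n^2 - 476*sqrt(2)*n + 360*n + 144 + 336*sqrt(2)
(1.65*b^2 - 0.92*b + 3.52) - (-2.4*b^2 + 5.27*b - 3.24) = 4.05*b^2 - 6.19*b + 6.76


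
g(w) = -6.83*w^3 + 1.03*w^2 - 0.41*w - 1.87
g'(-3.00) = -191.00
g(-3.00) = 193.04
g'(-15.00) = -4641.56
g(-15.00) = 23287.28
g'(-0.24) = -2.08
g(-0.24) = -1.62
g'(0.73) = -9.83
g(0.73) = -4.28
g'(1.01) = -19.23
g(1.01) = -8.27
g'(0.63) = -7.24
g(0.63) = -3.43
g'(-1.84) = -73.57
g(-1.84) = 44.92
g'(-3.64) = -279.39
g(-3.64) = 342.67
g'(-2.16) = -100.46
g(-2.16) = 72.65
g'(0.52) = -4.88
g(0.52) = -2.77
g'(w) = -20.49*w^2 + 2.06*w - 0.41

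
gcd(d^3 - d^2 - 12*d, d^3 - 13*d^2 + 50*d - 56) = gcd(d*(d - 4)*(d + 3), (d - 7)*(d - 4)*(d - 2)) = d - 4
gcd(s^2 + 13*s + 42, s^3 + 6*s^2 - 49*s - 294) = s^2 + 13*s + 42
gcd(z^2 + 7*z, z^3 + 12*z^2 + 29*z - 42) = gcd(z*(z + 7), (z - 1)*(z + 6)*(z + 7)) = z + 7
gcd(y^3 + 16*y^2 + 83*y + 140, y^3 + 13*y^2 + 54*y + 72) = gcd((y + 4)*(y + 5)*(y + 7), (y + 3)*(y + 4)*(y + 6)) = y + 4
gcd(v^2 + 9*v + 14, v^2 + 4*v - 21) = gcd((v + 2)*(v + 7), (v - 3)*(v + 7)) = v + 7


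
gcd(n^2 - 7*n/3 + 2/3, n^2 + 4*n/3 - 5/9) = n - 1/3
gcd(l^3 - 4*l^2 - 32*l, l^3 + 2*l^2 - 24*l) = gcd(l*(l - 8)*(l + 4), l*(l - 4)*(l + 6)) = l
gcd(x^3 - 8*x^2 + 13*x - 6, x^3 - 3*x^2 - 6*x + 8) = x - 1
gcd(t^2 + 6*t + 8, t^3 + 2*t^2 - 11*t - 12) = t + 4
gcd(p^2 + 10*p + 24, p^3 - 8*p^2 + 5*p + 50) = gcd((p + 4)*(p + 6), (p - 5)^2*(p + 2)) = 1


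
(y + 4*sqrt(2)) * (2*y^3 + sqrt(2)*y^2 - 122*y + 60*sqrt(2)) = 2*y^4 + 9*sqrt(2)*y^3 - 114*y^2 - 428*sqrt(2)*y + 480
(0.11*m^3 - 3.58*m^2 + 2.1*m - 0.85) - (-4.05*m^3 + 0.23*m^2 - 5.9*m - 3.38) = 4.16*m^3 - 3.81*m^2 + 8.0*m + 2.53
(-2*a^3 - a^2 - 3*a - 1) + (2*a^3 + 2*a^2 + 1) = a^2 - 3*a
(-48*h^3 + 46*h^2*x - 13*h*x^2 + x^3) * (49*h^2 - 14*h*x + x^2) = -2352*h^5 + 2926*h^4*x - 1329*h^3*x^2 + 277*h^2*x^3 - 27*h*x^4 + x^5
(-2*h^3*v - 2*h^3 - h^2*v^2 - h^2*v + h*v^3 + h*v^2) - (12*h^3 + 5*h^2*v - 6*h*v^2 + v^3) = -2*h^3*v - 14*h^3 - h^2*v^2 - 6*h^2*v + h*v^3 + 7*h*v^2 - v^3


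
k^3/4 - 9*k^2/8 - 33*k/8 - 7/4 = (k/4 + 1/2)*(k - 7)*(k + 1/2)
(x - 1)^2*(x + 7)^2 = x^4 + 12*x^3 + 22*x^2 - 84*x + 49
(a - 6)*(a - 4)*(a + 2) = a^3 - 8*a^2 + 4*a + 48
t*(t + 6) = t^2 + 6*t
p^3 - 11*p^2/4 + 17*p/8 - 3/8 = (p - 3/2)*(p - 1)*(p - 1/4)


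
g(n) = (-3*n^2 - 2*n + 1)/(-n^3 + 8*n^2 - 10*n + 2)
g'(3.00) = 0.04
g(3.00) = -1.88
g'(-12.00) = -0.00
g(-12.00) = -0.14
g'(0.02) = 1.68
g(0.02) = 0.53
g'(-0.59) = 0.34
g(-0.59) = 0.10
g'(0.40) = 3.75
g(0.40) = 0.36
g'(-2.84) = 0.03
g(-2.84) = -0.15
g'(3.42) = -0.19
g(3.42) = -1.92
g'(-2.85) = 0.03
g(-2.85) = -0.15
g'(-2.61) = 0.03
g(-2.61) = -0.14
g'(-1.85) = 0.07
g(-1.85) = -0.10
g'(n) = (-6*n - 2)/(-n^3 + 8*n^2 - 10*n + 2) + (-3*n^2 - 2*n + 1)*(3*n^2 - 16*n + 10)/(-n^3 + 8*n^2 - 10*n + 2)^2 = (-3*n^4 - 4*n^3 + 49*n^2 - 28*n + 6)/(n^6 - 16*n^5 + 84*n^4 - 164*n^3 + 132*n^2 - 40*n + 4)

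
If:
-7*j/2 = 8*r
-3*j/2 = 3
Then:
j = -2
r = 7/8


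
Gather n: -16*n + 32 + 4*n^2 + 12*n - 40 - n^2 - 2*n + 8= 3*n^2 - 6*n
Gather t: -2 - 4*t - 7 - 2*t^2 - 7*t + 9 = -2*t^2 - 11*t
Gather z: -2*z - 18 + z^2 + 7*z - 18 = z^2 + 5*z - 36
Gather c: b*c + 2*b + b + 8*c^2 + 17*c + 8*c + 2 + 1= 3*b + 8*c^2 + c*(b + 25) + 3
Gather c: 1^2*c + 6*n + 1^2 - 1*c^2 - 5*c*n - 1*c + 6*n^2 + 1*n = -c^2 - 5*c*n + 6*n^2 + 7*n + 1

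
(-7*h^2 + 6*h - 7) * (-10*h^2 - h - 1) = 70*h^4 - 53*h^3 + 71*h^2 + h + 7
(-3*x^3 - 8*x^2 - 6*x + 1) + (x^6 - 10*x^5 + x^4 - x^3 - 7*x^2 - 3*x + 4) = x^6 - 10*x^5 + x^4 - 4*x^3 - 15*x^2 - 9*x + 5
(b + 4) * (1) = b + 4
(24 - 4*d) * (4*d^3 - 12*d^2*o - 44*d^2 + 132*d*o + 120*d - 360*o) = -16*d^4 + 48*d^3*o + 272*d^3 - 816*d^2*o - 1536*d^2 + 4608*d*o + 2880*d - 8640*o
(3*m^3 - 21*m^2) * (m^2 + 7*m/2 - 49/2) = 3*m^5 - 21*m^4/2 - 147*m^3 + 1029*m^2/2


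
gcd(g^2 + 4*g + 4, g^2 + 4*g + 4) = g^2 + 4*g + 4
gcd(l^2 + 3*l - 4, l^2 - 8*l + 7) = l - 1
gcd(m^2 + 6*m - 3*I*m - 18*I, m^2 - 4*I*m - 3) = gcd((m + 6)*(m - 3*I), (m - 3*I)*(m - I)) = m - 3*I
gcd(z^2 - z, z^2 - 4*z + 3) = z - 1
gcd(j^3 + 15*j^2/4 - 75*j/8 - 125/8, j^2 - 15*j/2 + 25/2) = j - 5/2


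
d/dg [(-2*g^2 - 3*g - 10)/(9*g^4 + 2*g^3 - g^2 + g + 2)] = (36*g^5 + 85*g^4 + 372*g^3 + 55*g^2 - 28*g + 4)/(81*g^8 + 36*g^7 - 14*g^6 + 14*g^5 + 41*g^4 + 6*g^3 - 3*g^2 + 4*g + 4)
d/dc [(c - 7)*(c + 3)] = 2*c - 4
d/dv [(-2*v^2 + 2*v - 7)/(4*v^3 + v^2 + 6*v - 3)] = 2*(4*v^4 - 8*v^3 + 35*v^2 + 13*v + 18)/(16*v^6 + 8*v^5 + 49*v^4 - 12*v^3 + 30*v^2 - 36*v + 9)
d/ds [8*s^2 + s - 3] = 16*s + 1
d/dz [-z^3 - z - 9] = -3*z^2 - 1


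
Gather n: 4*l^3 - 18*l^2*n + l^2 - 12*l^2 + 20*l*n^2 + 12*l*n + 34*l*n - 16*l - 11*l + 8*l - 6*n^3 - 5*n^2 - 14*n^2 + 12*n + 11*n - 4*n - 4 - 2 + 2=4*l^3 - 11*l^2 - 19*l - 6*n^3 + n^2*(20*l - 19) + n*(-18*l^2 + 46*l + 19) - 4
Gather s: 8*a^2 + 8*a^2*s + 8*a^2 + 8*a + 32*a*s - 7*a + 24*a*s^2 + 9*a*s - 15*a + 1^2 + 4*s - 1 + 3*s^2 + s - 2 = 16*a^2 - 14*a + s^2*(24*a + 3) + s*(8*a^2 + 41*a + 5) - 2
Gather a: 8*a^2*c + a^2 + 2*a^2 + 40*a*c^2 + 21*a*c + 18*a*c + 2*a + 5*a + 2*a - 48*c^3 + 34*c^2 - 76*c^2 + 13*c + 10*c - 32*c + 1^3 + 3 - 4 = a^2*(8*c + 3) + a*(40*c^2 + 39*c + 9) - 48*c^3 - 42*c^2 - 9*c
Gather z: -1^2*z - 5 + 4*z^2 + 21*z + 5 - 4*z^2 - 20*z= 0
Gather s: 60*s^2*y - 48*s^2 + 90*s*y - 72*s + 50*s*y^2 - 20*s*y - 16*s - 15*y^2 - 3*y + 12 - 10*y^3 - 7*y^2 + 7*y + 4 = s^2*(60*y - 48) + s*(50*y^2 + 70*y - 88) - 10*y^3 - 22*y^2 + 4*y + 16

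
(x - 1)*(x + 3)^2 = x^3 + 5*x^2 + 3*x - 9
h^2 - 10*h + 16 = (h - 8)*(h - 2)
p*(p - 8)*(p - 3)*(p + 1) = p^4 - 10*p^3 + 13*p^2 + 24*p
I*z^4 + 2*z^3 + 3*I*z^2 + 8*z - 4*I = (z - 2*I)*(z - I)*(z + 2*I)*(I*z + 1)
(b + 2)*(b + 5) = b^2 + 7*b + 10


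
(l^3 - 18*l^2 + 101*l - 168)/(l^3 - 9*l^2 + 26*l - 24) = (l^2 - 15*l + 56)/(l^2 - 6*l + 8)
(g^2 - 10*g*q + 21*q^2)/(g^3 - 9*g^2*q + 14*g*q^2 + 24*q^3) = (g^2 - 10*g*q + 21*q^2)/(g^3 - 9*g^2*q + 14*g*q^2 + 24*q^3)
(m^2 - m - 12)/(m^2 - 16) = (m + 3)/(m + 4)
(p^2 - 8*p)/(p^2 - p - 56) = p/(p + 7)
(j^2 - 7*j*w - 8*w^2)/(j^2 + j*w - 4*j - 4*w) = (j - 8*w)/(j - 4)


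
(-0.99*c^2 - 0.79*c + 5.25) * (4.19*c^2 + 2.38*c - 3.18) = -4.1481*c^4 - 5.6663*c^3 + 23.2655*c^2 + 15.0072*c - 16.695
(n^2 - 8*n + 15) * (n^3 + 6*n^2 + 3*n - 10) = n^5 - 2*n^4 - 30*n^3 + 56*n^2 + 125*n - 150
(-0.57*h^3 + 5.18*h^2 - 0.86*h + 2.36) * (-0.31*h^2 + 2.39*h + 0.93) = 0.1767*h^5 - 2.9681*h^4 + 12.1167*h^3 + 2.0304*h^2 + 4.8406*h + 2.1948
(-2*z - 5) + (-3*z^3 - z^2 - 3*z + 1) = -3*z^3 - z^2 - 5*z - 4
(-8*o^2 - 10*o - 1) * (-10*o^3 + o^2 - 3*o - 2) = 80*o^5 + 92*o^4 + 24*o^3 + 45*o^2 + 23*o + 2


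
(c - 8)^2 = c^2 - 16*c + 64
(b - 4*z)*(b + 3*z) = b^2 - b*z - 12*z^2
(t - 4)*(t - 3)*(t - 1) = t^3 - 8*t^2 + 19*t - 12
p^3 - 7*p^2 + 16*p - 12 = (p - 3)*(p - 2)^2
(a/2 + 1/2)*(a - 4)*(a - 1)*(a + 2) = a^4/2 - a^3 - 9*a^2/2 + a + 4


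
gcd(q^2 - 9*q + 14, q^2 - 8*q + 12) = q - 2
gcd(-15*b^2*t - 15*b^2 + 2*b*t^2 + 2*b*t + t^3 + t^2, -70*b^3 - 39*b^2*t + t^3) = 5*b + t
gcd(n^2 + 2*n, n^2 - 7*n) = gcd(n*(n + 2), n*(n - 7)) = n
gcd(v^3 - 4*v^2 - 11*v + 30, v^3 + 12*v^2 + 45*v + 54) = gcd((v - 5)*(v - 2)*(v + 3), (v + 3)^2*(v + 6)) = v + 3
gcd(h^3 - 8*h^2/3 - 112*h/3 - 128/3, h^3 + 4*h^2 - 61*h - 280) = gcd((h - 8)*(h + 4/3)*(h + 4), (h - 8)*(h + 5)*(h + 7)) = h - 8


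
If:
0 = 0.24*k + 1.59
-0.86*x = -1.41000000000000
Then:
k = -6.62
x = 1.64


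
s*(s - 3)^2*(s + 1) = s^4 - 5*s^3 + 3*s^2 + 9*s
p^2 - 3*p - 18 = (p - 6)*(p + 3)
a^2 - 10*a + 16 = (a - 8)*(a - 2)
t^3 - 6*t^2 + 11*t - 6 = (t - 3)*(t - 2)*(t - 1)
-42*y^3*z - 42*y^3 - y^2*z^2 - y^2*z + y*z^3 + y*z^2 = (-7*y + z)*(6*y + z)*(y*z + y)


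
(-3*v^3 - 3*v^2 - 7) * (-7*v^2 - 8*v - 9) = 21*v^5 + 45*v^4 + 51*v^3 + 76*v^2 + 56*v + 63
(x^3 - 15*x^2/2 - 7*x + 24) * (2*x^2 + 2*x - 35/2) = 2*x^5 - 13*x^4 - 93*x^3/2 + 661*x^2/4 + 341*x/2 - 420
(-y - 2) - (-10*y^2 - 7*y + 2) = 10*y^2 + 6*y - 4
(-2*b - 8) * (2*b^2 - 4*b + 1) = -4*b^3 - 8*b^2 + 30*b - 8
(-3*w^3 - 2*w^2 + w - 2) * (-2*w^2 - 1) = 6*w^5 + 4*w^4 + w^3 + 6*w^2 - w + 2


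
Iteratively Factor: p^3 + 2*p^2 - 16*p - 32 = (p - 4)*(p^2 + 6*p + 8) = (p - 4)*(p + 4)*(p + 2)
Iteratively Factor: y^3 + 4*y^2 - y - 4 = (y + 4)*(y^2 - 1) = (y + 1)*(y + 4)*(y - 1)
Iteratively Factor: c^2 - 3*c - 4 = (c + 1)*(c - 4)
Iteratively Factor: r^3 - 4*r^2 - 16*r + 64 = (r - 4)*(r^2 - 16) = (r - 4)*(r + 4)*(r - 4)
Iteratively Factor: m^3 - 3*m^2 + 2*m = (m - 2)*(m^2 - m) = m*(m - 2)*(m - 1)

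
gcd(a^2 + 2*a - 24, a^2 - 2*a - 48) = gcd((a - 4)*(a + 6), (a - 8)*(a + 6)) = a + 6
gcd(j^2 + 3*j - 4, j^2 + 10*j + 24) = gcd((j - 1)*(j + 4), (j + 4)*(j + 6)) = j + 4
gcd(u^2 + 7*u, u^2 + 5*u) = u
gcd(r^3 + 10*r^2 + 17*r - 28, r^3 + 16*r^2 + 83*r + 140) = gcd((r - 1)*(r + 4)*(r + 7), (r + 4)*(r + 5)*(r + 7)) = r^2 + 11*r + 28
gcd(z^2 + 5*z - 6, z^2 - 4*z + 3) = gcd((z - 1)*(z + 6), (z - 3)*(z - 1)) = z - 1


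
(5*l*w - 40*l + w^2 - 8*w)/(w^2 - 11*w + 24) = (5*l + w)/(w - 3)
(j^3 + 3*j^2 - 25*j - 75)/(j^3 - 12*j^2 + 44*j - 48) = (j^3 + 3*j^2 - 25*j - 75)/(j^3 - 12*j^2 + 44*j - 48)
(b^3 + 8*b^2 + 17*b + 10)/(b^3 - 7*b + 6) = (b^3 + 8*b^2 + 17*b + 10)/(b^3 - 7*b + 6)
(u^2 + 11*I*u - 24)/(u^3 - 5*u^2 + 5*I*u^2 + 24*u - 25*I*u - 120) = (u + 3*I)/(u^2 - u*(5 + 3*I) + 15*I)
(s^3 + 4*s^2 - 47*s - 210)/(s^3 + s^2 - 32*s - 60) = (s^2 - s - 42)/(s^2 - 4*s - 12)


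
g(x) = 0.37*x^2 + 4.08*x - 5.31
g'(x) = 0.74*x + 4.08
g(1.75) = 2.96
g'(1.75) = 5.38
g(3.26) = 11.92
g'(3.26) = 6.49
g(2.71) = 8.46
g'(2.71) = 6.09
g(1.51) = 1.69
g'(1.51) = 5.20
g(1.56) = 1.96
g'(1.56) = 5.23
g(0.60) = -2.73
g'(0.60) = 4.52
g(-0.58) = -7.55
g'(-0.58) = 3.65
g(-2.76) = -13.75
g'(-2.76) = 2.04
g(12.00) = 96.93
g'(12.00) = 12.96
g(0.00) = -5.31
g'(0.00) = 4.08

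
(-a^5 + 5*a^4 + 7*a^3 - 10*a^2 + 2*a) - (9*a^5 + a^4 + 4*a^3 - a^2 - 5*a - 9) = -10*a^5 + 4*a^4 + 3*a^3 - 9*a^2 + 7*a + 9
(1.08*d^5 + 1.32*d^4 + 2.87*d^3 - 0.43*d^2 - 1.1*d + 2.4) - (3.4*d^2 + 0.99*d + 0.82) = 1.08*d^5 + 1.32*d^4 + 2.87*d^3 - 3.83*d^2 - 2.09*d + 1.58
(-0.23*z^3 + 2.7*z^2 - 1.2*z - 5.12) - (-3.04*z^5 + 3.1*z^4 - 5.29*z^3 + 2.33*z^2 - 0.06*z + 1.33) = 3.04*z^5 - 3.1*z^4 + 5.06*z^3 + 0.37*z^2 - 1.14*z - 6.45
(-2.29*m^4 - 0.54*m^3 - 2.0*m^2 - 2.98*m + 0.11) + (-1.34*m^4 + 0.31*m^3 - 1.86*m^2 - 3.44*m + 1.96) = -3.63*m^4 - 0.23*m^3 - 3.86*m^2 - 6.42*m + 2.07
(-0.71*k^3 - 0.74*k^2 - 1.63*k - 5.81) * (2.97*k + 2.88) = -2.1087*k^4 - 4.2426*k^3 - 6.9723*k^2 - 21.9501*k - 16.7328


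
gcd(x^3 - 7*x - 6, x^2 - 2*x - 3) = x^2 - 2*x - 3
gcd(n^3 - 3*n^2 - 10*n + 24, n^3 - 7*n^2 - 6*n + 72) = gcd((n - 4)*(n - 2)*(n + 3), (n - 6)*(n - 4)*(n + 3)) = n^2 - n - 12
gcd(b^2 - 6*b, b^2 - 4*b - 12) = b - 6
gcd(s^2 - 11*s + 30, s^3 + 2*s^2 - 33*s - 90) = s - 6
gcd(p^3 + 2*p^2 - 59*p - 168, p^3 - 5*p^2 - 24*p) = p^2 - 5*p - 24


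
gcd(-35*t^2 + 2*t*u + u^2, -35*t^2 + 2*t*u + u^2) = 35*t^2 - 2*t*u - u^2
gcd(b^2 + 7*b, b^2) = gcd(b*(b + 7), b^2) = b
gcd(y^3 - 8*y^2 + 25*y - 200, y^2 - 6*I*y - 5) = y - 5*I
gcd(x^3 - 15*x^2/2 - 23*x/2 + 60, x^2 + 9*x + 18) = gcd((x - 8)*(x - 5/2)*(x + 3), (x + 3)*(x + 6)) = x + 3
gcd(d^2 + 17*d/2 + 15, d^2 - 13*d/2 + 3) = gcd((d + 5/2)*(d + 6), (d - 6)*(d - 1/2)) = 1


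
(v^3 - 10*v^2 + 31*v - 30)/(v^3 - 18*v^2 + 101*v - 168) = (v^2 - 7*v + 10)/(v^2 - 15*v + 56)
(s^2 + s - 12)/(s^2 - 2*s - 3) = (s + 4)/(s + 1)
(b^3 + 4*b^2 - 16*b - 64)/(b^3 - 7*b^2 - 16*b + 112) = (b + 4)/(b - 7)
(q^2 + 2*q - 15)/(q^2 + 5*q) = (q - 3)/q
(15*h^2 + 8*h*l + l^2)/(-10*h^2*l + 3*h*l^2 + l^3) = (-3*h - l)/(l*(2*h - l))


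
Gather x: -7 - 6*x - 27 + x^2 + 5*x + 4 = x^2 - x - 30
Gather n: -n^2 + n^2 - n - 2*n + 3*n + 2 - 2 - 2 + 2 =0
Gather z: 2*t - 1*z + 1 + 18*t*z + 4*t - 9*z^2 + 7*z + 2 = 6*t - 9*z^2 + z*(18*t + 6) + 3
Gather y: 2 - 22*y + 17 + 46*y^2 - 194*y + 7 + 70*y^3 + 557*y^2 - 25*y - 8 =70*y^3 + 603*y^2 - 241*y + 18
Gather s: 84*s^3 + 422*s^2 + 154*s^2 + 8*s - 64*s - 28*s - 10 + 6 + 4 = 84*s^3 + 576*s^2 - 84*s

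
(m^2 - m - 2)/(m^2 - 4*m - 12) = (-m^2 + m + 2)/(-m^2 + 4*m + 12)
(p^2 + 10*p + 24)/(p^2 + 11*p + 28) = (p + 6)/(p + 7)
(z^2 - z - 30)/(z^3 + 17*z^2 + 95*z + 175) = (z - 6)/(z^2 + 12*z + 35)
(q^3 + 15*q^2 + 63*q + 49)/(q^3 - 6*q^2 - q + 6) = (q^2 + 14*q + 49)/(q^2 - 7*q + 6)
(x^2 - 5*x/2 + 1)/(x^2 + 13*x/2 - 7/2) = (x - 2)/(x + 7)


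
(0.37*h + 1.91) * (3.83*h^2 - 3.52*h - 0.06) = 1.4171*h^3 + 6.0129*h^2 - 6.7454*h - 0.1146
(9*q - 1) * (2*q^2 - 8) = 18*q^3 - 2*q^2 - 72*q + 8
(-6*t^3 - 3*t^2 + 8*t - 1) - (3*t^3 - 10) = -9*t^3 - 3*t^2 + 8*t + 9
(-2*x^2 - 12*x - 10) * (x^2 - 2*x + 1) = -2*x^4 - 8*x^3 + 12*x^2 + 8*x - 10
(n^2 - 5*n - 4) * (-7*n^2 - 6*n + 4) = -7*n^4 + 29*n^3 + 62*n^2 + 4*n - 16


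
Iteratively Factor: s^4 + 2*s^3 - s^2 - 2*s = (s)*(s^3 + 2*s^2 - s - 2) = s*(s - 1)*(s^2 + 3*s + 2) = s*(s - 1)*(s + 1)*(s + 2)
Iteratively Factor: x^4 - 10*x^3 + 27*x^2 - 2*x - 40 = (x - 2)*(x^3 - 8*x^2 + 11*x + 20) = (x - 4)*(x - 2)*(x^2 - 4*x - 5) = (x - 5)*(x - 4)*(x - 2)*(x + 1)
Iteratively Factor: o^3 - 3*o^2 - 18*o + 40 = (o - 5)*(o^2 + 2*o - 8) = (o - 5)*(o - 2)*(o + 4)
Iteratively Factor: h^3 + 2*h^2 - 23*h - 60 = (h + 4)*(h^2 - 2*h - 15) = (h + 3)*(h + 4)*(h - 5)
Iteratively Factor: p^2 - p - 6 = (p - 3)*(p + 2)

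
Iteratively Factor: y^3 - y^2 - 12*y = (y - 4)*(y^2 + 3*y) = (y - 4)*(y + 3)*(y)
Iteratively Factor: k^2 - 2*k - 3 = (k - 3)*(k + 1)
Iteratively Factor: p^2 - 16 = (p + 4)*(p - 4)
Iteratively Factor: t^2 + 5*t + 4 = (t + 4)*(t + 1)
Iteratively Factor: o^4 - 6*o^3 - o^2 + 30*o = (o - 5)*(o^3 - o^2 - 6*o) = o*(o - 5)*(o^2 - o - 6) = o*(o - 5)*(o + 2)*(o - 3)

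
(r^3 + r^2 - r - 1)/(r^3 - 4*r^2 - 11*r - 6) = (r - 1)/(r - 6)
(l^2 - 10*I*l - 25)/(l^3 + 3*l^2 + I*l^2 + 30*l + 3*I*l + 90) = (l - 5*I)/(l^2 + l*(3 + 6*I) + 18*I)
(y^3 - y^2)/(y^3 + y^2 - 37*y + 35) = y^2/(y^2 + 2*y - 35)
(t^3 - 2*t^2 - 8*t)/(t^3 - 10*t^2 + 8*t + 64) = t/(t - 8)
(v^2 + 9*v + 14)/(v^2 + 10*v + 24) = (v^2 + 9*v + 14)/(v^2 + 10*v + 24)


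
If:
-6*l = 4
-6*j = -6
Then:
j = 1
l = -2/3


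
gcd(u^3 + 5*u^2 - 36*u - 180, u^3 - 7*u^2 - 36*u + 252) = u^2 - 36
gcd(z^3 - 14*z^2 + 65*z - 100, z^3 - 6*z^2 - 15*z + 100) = z^2 - 10*z + 25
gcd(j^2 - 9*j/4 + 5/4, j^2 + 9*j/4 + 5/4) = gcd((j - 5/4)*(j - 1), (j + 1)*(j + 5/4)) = 1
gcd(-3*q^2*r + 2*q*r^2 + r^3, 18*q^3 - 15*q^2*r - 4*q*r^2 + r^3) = 3*q^2 - 2*q*r - r^2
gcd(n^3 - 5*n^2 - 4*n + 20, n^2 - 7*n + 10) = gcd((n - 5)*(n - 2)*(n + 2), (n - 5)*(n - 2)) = n^2 - 7*n + 10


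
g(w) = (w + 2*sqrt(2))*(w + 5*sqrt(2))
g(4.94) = 93.31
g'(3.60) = 17.10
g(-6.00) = -3.40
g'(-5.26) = -0.62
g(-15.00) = 96.51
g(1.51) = 37.23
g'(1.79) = 13.48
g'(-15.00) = -20.10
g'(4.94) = 19.78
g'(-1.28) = 7.34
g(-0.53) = 15.03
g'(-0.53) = 8.84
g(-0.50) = 15.30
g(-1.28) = 8.97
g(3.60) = 68.60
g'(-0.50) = 8.90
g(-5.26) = -4.40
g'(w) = 2*w + 7*sqrt(2)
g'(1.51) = 12.92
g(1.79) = 40.92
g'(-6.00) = -2.10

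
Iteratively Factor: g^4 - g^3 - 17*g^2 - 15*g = (g + 1)*(g^3 - 2*g^2 - 15*g) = (g + 1)*(g + 3)*(g^2 - 5*g) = (g - 5)*(g + 1)*(g + 3)*(g)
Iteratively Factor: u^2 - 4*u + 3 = (u - 3)*(u - 1)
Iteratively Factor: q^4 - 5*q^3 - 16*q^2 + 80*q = (q + 4)*(q^3 - 9*q^2 + 20*q) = (q - 5)*(q + 4)*(q^2 - 4*q) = q*(q - 5)*(q + 4)*(q - 4)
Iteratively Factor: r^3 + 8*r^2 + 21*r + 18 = (r + 3)*(r^2 + 5*r + 6) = (r + 2)*(r + 3)*(r + 3)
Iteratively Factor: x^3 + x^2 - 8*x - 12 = (x + 2)*(x^2 - x - 6) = (x + 2)^2*(x - 3)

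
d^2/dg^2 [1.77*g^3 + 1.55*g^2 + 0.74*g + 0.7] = 10.62*g + 3.1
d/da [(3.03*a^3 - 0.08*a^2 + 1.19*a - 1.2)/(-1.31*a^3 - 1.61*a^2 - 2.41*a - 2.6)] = (-4.9831*a^4 - 11.4868*a^3 - 26.2413*a^2 - 3.448*a - 5.986)/(1.7161*a^6 + 4.2182*a^5 + 8.9063*a^4 + 14.5722*a^3 + 14.1801*a^2 + 12.532*a + 6.76)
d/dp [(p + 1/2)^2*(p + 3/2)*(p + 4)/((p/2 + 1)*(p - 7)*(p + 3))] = (4*p^6 - 16*p^5 - 447*p^4 - 2239*p^3 - 4598*p^2 - 3924*p - 1065)/(2*(p^6 - 4*p^5 - 54*p^4 + 32*p^3 + 1009*p^2 + 2436*p + 1764))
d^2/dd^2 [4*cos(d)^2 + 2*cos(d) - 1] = -2*cos(d) - 8*cos(2*d)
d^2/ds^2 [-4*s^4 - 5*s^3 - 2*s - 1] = 6*s*(-8*s - 5)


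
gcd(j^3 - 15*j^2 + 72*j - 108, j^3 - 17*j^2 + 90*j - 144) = j^2 - 9*j + 18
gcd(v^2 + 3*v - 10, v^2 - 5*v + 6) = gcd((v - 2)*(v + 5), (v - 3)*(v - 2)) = v - 2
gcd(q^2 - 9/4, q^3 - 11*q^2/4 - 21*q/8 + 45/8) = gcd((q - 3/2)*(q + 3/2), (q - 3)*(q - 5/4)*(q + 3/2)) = q + 3/2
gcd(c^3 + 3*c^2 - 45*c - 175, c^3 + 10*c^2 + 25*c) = c^2 + 10*c + 25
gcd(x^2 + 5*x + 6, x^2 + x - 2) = x + 2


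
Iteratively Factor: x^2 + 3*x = (x)*(x + 3)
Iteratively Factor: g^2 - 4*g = (g)*(g - 4)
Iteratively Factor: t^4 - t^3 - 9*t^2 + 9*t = (t + 3)*(t^3 - 4*t^2 + 3*t) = (t - 3)*(t + 3)*(t^2 - t) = (t - 3)*(t - 1)*(t + 3)*(t)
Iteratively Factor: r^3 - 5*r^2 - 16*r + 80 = (r - 5)*(r^2 - 16) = (r - 5)*(r + 4)*(r - 4)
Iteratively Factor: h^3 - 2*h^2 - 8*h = (h + 2)*(h^2 - 4*h) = (h - 4)*(h + 2)*(h)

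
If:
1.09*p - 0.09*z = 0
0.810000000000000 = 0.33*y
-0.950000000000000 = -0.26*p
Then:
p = 3.65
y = 2.45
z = 44.25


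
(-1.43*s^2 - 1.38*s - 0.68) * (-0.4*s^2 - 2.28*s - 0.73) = 0.572*s^4 + 3.8124*s^3 + 4.4623*s^2 + 2.5578*s + 0.4964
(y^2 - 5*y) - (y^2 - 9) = 9 - 5*y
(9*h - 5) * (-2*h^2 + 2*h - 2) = -18*h^3 + 28*h^2 - 28*h + 10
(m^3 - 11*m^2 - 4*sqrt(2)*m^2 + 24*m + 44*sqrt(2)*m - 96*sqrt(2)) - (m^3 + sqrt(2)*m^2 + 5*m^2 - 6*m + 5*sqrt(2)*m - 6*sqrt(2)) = -16*m^2 - 5*sqrt(2)*m^2 + 30*m + 39*sqrt(2)*m - 90*sqrt(2)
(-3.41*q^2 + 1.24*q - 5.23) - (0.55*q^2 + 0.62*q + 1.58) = -3.96*q^2 + 0.62*q - 6.81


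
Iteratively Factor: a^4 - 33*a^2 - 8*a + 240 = (a - 3)*(a^3 + 3*a^2 - 24*a - 80) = (a - 5)*(a - 3)*(a^2 + 8*a + 16) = (a - 5)*(a - 3)*(a + 4)*(a + 4)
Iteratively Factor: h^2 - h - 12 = (h + 3)*(h - 4)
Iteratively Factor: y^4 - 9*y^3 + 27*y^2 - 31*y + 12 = (y - 1)*(y^3 - 8*y^2 + 19*y - 12) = (y - 1)^2*(y^2 - 7*y + 12) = (y - 4)*(y - 1)^2*(y - 3)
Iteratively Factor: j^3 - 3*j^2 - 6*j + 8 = (j - 1)*(j^2 - 2*j - 8) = (j - 4)*(j - 1)*(j + 2)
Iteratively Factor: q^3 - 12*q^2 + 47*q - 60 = (q - 3)*(q^2 - 9*q + 20) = (q - 4)*(q - 3)*(q - 5)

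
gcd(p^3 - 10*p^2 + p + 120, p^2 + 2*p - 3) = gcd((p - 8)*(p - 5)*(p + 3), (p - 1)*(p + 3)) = p + 3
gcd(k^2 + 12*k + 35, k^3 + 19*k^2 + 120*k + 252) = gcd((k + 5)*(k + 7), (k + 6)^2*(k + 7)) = k + 7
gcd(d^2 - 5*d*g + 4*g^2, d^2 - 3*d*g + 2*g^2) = d - g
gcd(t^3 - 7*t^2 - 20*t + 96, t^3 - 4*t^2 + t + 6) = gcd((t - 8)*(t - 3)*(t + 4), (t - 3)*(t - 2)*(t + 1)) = t - 3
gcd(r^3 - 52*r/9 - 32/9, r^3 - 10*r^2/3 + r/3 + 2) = r + 2/3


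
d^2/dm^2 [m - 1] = 0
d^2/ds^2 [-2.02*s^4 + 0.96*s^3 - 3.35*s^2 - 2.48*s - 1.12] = -24.24*s^2 + 5.76*s - 6.7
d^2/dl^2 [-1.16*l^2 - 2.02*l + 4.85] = -2.32000000000000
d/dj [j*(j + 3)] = 2*j + 3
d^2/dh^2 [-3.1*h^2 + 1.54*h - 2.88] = -6.20000000000000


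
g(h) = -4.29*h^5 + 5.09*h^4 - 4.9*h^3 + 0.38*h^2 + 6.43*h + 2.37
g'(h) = -21.45*h^4 + 20.36*h^3 - 14.7*h^2 + 0.76*h + 6.43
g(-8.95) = 282508.97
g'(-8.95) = -153406.32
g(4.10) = -3834.51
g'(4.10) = -4895.59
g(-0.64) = 1.01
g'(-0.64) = -9.01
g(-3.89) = 5258.30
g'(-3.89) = -6329.07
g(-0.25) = 0.89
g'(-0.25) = 4.92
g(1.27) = 0.18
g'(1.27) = -30.41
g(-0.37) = 0.42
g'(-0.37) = 2.70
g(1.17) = 2.70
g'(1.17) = -20.39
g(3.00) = -737.40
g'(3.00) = -1311.32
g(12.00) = -970275.99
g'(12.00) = -411706.37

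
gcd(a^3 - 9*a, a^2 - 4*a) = a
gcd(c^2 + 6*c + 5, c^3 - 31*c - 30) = c^2 + 6*c + 5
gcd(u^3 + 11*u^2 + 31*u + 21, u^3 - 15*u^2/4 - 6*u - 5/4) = u + 1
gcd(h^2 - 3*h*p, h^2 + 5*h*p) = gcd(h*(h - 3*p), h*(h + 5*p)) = h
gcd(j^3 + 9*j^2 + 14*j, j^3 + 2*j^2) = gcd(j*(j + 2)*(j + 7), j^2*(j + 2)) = j^2 + 2*j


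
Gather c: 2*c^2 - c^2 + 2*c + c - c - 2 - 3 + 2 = c^2 + 2*c - 3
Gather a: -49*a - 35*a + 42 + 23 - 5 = 60 - 84*a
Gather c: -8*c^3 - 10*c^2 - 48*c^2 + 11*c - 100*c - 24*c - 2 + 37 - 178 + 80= -8*c^3 - 58*c^2 - 113*c - 63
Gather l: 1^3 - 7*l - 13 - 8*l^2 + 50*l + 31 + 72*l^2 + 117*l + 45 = 64*l^2 + 160*l + 64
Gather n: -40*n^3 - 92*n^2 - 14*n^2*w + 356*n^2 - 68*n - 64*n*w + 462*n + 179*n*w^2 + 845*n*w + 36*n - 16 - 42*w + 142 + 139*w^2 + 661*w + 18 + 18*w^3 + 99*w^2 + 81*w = -40*n^3 + n^2*(264 - 14*w) + n*(179*w^2 + 781*w + 430) + 18*w^3 + 238*w^2 + 700*w + 144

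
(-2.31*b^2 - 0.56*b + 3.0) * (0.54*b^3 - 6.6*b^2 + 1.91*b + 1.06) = -1.2474*b^5 + 14.9436*b^4 + 0.903900000000001*b^3 - 23.3182*b^2 + 5.1364*b + 3.18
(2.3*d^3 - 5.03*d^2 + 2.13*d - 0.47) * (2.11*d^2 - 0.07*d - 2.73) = 4.853*d^5 - 10.7743*d^4 - 1.4326*d^3 + 12.5911*d^2 - 5.782*d + 1.2831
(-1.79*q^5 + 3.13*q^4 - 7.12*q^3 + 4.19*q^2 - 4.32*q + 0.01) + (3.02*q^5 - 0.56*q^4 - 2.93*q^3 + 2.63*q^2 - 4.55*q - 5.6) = 1.23*q^5 + 2.57*q^4 - 10.05*q^3 + 6.82*q^2 - 8.87*q - 5.59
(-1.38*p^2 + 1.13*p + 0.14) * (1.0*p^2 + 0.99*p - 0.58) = -1.38*p^4 - 0.2362*p^3 + 2.0591*p^2 - 0.5168*p - 0.0812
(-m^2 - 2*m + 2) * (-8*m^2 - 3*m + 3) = 8*m^4 + 19*m^3 - 13*m^2 - 12*m + 6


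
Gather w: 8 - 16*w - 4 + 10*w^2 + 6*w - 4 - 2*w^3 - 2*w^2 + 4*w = -2*w^3 + 8*w^2 - 6*w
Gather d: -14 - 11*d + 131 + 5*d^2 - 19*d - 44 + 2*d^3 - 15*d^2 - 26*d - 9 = 2*d^3 - 10*d^2 - 56*d + 64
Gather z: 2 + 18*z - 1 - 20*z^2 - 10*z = -20*z^2 + 8*z + 1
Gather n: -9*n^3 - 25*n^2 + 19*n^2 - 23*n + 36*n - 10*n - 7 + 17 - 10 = -9*n^3 - 6*n^2 + 3*n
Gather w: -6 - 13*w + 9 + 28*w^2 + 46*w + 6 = 28*w^2 + 33*w + 9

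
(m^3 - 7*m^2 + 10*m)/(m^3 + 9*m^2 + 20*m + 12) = m*(m^2 - 7*m + 10)/(m^3 + 9*m^2 + 20*m + 12)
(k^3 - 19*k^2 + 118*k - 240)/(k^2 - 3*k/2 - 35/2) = 2*(k^2 - 14*k + 48)/(2*k + 7)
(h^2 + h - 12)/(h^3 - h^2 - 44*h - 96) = (h - 3)/(h^2 - 5*h - 24)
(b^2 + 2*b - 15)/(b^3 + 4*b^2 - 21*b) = (b + 5)/(b*(b + 7))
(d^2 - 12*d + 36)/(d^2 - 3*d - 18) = (d - 6)/(d + 3)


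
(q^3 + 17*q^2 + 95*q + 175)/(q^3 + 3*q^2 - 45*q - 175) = (q + 7)/(q - 7)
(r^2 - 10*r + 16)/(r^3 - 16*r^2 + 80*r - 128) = (r - 2)/(r^2 - 8*r + 16)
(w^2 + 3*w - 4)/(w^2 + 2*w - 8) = (w - 1)/(w - 2)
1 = 1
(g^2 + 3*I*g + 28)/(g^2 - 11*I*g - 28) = (g + 7*I)/(g - 7*I)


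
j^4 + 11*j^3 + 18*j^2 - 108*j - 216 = (j - 3)*(j + 2)*(j + 6)^2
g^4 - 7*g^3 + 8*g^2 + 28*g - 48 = (g - 4)*(g - 3)*(g - 2)*(g + 2)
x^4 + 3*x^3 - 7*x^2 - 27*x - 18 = (x - 3)*(x + 1)*(x + 2)*(x + 3)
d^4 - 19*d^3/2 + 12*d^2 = d^2*(d - 8)*(d - 3/2)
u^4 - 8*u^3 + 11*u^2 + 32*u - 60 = (u - 5)*(u - 3)*(u - 2)*(u + 2)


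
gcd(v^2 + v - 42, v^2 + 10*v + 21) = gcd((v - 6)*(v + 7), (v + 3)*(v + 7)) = v + 7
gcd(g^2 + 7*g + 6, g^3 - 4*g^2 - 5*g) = g + 1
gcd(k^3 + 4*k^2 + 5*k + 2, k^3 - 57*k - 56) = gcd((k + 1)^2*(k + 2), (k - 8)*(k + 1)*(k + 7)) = k + 1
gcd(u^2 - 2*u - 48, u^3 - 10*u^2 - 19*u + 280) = u - 8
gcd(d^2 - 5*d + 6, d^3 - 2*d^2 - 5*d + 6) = d - 3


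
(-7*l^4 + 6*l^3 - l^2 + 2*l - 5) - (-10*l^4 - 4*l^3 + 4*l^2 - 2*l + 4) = 3*l^4 + 10*l^3 - 5*l^2 + 4*l - 9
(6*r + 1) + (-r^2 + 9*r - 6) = -r^2 + 15*r - 5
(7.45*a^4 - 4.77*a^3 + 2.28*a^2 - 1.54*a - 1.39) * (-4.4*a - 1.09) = -32.78*a^5 + 12.8675*a^4 - 4.8327*a^3 + 4.2908*a^2 + 7.7946*a + 1.5151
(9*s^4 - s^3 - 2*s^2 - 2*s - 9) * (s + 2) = 9*s^5 + 17*s^4 - 4*s^3 - 6*s^2 - 13*s - 18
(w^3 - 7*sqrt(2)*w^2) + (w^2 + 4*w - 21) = w^3 - 7*sqrt(2)*w^2 + w^2 + 4*w - 21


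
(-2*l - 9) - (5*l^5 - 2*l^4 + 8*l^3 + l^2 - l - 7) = -5*l^5 + 2*l^4 - 8*l^3 - l^2 - l - 2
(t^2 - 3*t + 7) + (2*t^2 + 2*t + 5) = 3*t^2 - t + 12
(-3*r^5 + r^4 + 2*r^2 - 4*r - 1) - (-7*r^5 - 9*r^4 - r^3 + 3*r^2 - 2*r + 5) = 4*r^5 + 10*r^4 + r^3 - r^2 - 2*r - 6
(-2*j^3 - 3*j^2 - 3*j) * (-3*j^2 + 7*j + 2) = 6*j^5 - 5*j^4 - 16*j^3 - 27*j^2 - 6*j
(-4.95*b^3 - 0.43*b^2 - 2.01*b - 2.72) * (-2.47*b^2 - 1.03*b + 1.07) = 12.2265*b^5 + 6.1606*b^4 + 0.111099999999999*b^3 + 8.3286*b^2 + 0.6509*b - 2.9104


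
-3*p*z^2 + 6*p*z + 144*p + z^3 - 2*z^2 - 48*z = (-3*p + z)*(z - 8)*(z + 6)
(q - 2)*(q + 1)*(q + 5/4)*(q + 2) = q^4 + 9*q^3/4 - 11*q^2/4 - 9*q - 5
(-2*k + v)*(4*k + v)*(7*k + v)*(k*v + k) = -56*k^4*v - 56*k^4 + 6*k^3*v^2 + 6*k^3*v + 9*k^2*v^3 + 9*k^2*v^2 + k*v^4 + k*v^3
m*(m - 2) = m^2 - 2*m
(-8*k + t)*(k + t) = -8*k^2 - 7*k*t + t^2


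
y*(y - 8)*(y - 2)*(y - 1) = y^4 - 11*y^3 + 26*y^2 - 16*y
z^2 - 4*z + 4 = (z - 2)^2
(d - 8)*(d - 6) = d^2 - 14*d + 48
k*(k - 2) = k^2 - 2*k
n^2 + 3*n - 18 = (n - 3)*(n + 6)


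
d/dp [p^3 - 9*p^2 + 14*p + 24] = 3*p^2 - 18*p + 14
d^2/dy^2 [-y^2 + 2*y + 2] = -2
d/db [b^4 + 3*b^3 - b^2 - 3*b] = 4*b^3 + 9*b^2 - 2*b - 3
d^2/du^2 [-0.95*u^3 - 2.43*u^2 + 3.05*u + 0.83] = -5.7*u - 4.86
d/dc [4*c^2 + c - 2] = 8*c + 1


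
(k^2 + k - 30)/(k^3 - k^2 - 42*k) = (k - 5)/(k*(k - 7))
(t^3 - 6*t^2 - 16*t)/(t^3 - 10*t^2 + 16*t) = (t + 2)/(t - 2)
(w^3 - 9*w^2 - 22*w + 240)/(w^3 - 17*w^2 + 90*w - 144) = (w + 5)/(w - 3)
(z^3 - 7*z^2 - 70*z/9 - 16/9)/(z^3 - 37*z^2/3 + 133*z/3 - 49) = (9*z^3 - 63*z^2 - 70*z - 16)/(3*(3*z^3 - 37*z^2 + 133*z - 147))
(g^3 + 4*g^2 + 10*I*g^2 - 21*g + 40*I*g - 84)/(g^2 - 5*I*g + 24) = (g^2 + g*(4 + 7*I) + 28*I)/(g - 8*I)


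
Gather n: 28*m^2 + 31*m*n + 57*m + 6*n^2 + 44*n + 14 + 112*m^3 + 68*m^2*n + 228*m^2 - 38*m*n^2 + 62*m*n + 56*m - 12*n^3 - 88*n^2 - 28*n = 112*m^3 + 256*m^2 + 113*m - 12*n^3 + n^2*(-38*m - 82) + n*(68*m^2 + 93*m + 16) + 14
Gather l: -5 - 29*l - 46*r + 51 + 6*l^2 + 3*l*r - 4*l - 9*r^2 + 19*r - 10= 6*l^2 + l*(3*r - 33) - 9*r^2 - 27*r + 36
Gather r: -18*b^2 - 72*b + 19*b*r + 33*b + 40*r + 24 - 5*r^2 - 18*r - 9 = -18*b^2 - 39*b - 5*r^2 + r*(19*b + 22) + 15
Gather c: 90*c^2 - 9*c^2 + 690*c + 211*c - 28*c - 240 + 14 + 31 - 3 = 81*c^2 + 873*c - 198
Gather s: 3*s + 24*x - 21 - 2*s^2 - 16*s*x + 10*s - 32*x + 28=-2*s^2 + s*(13 - 16*x) - 8*x + 7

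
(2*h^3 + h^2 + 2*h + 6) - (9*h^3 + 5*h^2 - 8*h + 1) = -7*h^3 - 4*h^2 + 10*h + 5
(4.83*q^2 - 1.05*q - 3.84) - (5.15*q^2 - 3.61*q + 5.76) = -0.32*q^2 + 2.56*q - 9.6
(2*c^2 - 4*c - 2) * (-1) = -2*c^2 + 4*c + 2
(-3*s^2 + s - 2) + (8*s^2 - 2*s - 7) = 5*s^2 - s - 9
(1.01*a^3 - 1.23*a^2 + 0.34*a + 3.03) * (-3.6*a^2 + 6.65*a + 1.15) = -3.636*a^5 + 11.1445*a^4 - 8.242*a^3 - 10.0615*a^2 + 20.5405*a + 3.4845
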